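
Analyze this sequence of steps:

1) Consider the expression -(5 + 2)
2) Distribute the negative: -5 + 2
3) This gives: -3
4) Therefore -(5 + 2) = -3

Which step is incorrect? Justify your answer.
Step 2: Distribute the negative: -5 + 2

Step 2 incorrectly distributes the negative sign. The correct distribution is -(5 + 2) = -5 - 2 = -7. The negative must be applied to both terms, not just the first. The error treats -(5 + 2) as -5 + 2, which equals -3 instead of -7.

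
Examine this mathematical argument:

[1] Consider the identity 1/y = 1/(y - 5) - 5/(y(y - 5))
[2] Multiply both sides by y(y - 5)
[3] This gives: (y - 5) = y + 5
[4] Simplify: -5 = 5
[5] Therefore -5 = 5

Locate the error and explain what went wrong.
Step 3: This gives: (y - 5) = y + 5

Step 3 makes a sign error when clearing denominators. Multiplying -5/(y(y - 5)) by y(y - 5) gives -5, not +5. The correct result is (y - 5) = y - 5, which is trivially true, not (y - 5) = y + 5. (Step 1 is a valid identity: 1/(y - 5) - 5/(y(y - 5)) = (y - 5)/(y(y - 5)) = 1/y.)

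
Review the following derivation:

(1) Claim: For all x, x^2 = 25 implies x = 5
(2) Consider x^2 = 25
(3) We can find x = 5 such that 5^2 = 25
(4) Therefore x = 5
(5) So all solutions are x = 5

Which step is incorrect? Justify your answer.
Step 4: Therefore x = 5

Step 4 incorrectly concludes that x = 5 is the only solution. The proof shows that x = 5 is A solution (existence), but does not show it is the ONLY solution (uniqueness). In fact, x = -5 is also a solution since (-5)^2 = 25. Finding one solution doesn't prove there are no others.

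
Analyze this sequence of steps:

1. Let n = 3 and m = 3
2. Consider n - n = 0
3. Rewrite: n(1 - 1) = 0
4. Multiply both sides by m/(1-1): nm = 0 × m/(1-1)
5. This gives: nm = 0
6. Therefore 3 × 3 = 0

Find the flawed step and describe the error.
Step 4: Multiply both sides by m/(1-1): nm = 0 × m/(1-1)

Step 4 multiplies both sides by m/(1-1). However, 1-1 = 0, so this is multiplication by m/0, which is undefined. We cannot multiply by an undefined expression.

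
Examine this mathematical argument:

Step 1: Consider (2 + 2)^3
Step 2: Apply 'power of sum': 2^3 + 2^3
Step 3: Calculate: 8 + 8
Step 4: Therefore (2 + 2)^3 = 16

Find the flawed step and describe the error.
Step 2: Apply 'power of sum': 2^3 + 2^3

Step 2 incorrectly applies a non-existent rule '(a+b)^n = a^n + b^n'. This is false in general. The correct expansion uses the binomial theorem. The actual value is (2 + 2)^3 = 4^3 = 64, not 16.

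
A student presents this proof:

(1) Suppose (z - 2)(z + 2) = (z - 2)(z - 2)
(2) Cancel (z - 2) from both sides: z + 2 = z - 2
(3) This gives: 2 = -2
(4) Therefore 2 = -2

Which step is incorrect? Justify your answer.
Step 2: Cancel (z - 2) from both sides: z + 2 = z - 2

Step 2 cancels (z - 2) from both sides. This is only valid if (z - 2) ≠ 0, i.e., z ≠ 2. When z = 2, both sides equal zero regardless of the other factors. The correct approach requires considering z = 2 as a separate case.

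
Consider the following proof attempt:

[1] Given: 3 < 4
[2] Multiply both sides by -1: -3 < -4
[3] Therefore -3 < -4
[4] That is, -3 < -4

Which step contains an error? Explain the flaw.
Step 2: Multiply both sides by -1: -3 < -4

Step 2 multiplies both sides by -1 but fails to reverse the inequality sign. When multiplying (or dividing) an inequality by a negative number, the direction must be reversed. Since 3 < 4, we should get -3 > -4, i.e., -3 > -4.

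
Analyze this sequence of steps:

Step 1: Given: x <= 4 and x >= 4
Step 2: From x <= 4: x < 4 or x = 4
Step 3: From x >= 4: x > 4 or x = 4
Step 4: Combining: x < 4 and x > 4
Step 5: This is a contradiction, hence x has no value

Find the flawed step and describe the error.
Step 4: Combining: x < 4 and x > 4

Step 4 incorrectly combines the conditions. From x <= 4 and x >= 4, the intersection is x = 4. The error treats the 'or' cases as 'and' requirements. The correct conclusion is that x = 4 is the unique solution, not that no solution exists.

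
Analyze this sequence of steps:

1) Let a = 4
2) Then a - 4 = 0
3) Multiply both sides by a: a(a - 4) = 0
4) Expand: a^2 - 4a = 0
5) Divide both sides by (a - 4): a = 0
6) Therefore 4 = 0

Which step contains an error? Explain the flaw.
Step 5: Divide both sides by (a - 4): a = 0

Step 5 divides both sides by (a - 4). However, since a = 4, we have (a - 4) = 0. Division by zero is undefined, making this step invalid.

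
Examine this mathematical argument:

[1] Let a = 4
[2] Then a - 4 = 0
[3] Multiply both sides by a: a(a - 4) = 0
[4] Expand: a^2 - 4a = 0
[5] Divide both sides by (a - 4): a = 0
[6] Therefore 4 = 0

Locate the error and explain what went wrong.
Step 5: Divide both sides by (a - 4): a = 0

Step 5 divides both sides by (a - 4). However, since a = 4, we have (a - 4) = 0. Division by zero is undefined, making this step invalid.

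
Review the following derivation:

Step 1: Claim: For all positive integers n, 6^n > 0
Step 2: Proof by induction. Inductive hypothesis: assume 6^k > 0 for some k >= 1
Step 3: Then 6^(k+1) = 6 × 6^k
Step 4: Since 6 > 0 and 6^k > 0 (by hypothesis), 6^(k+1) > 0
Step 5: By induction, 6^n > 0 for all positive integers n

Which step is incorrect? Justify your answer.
Step 5: By induction, 6^n > 0 for all positive integers n

Step 5 concludes the proof by induction, but no base case was ever established. A valid induction proof requires: (1) a base case proving 6^1 > 0, and (2) an inductive step showing IF 6^k > 0 THEN 6^(k+1) > 0. Steps 2-4 correctly establish the inductive step, but without the base case the conclusion in step 5 does not follow.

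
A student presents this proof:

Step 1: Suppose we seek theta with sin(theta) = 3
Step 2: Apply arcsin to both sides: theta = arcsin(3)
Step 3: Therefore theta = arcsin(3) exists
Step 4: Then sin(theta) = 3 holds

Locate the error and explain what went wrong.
Step 2: Apply arcsin to both sides: theta = arcsin(3)

Step 2 applies arcsin to 3. However, arcsin(x) is only defined for x in [-1, 1] because sin(theta) can only produce values in that range. Since |3| > 1, arcsin(3) is undefined. There is no angle whose sine equals 3.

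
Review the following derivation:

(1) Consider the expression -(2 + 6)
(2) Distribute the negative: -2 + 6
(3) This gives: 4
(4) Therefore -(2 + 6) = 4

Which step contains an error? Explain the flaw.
Step 2: Distribute the negative: -2 + 6

Step 2 incorrectly distributes the negative sign. The correct distribution is -(2 + 6) = -2 - 6 = -8. The negative must be applied to both terms, not just the first. The error treats -(2 + 6) as -2 + 6, which equals 4 instead of -8.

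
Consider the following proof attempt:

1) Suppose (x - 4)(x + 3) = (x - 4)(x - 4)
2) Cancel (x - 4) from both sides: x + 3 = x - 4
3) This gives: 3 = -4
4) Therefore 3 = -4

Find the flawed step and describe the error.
Step 2: Cancel (x - 4) from both sides: x + 3 = x - 4

Step 2 cancels (x - 4) from both sides. This is only valid if (x - 4) ≠ 0, i.e., x ≠ 4. When x = 4, both sides equal zero regardless of the other factors. The correct approach requires considering x = 4 as a separate case.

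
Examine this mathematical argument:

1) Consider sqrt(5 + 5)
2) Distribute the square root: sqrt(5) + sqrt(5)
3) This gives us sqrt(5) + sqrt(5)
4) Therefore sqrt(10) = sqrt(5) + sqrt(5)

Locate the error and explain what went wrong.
Step 2: Distribute the square root: sqrt(5) + sqrt(5)

Step 2 incorrectly 'distributes' the square root over addition. The square root function does not distribute: sqrt(a + b) ≠ sqrt(a) + sqrt(b). In fact, sqrt(5 + 5) = sqrt(10) ≈ 3.1623, while sqrt(5) + sqrt(5) ≈ 4.4721.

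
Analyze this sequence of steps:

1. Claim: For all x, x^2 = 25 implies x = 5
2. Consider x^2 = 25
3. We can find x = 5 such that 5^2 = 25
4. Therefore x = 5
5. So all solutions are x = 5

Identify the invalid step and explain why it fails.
Step 4: Therefore x = 5

Step 4 incorrectly concludes that x = 5 is the only solution. The proof shows that x = 5 is A solution (existence), but does not show it is the ONLY solution (uniqueness). In fact, x = -5 is also a solution since (-5)^2 = 25. Finding one solution doesn't prove there are no others.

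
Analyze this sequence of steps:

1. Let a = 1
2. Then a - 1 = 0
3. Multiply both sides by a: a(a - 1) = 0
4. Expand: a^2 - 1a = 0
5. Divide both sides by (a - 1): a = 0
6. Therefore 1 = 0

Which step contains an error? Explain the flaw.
Step 5: Divide both sides by (a - 1): a = 0

Step 5 divides both sides by (a - 1). However, since a = 1, we have (a - 1) = 0. Division by zero is undefined, making this step invalid.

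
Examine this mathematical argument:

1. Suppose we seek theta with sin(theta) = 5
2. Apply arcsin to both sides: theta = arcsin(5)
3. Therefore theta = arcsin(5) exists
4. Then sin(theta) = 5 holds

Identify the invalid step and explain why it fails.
Step 2: Apply arcsin to both sides: theta = arcsin(5)

Step 2 applies arcsin to 5. However, arcsin(x) is only defined for x in [-1, 1] because sin(theta) can only produce values in that range. Since |5| > 1, arcsin(5) is undefined. There is no angle whose sine equals 5.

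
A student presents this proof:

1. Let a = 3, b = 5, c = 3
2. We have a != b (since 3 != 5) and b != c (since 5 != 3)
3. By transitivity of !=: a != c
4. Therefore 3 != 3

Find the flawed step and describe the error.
Step 3: By transitivity of !=: a != c

Step 3 incorrectly applies transitivity to the '!=' relation. Transitivity states: if a R b and b R c, then a R c. However, '!=' is not transitive. Counterexample: 3 != 5 and 5 != 3, but 3 = 3 (both equal 3). Transitivity holds for relations like <, <=, =, but not for !=.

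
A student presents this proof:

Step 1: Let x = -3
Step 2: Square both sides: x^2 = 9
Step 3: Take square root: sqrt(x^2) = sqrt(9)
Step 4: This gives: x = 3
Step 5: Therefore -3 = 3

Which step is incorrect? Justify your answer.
Step 4: This gives: x = 3

Step 4 incorrectly states that sqrt(x^2) = x. The correct identity is sqrt(x^2) = |x|. Since x = -3 < 0, we have sqrt(x^2) = |-3| = 3, not x = -3.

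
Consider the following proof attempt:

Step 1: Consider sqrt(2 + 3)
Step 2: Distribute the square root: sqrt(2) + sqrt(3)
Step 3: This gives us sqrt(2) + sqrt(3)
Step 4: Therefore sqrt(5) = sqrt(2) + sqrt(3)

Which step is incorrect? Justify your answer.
Step 2: Distribute the square root: sqrt(2) + sqrt(3)

Step 2 incorrectly 'distributes' the square root over addition. The square root function does not distribute: sqrt(a + b) ≠ sqrt(a) + sqrt(b). In fact, sqrt(2 + 3) = sqrt(5) ≈ 2.2361, while sqrt(2) + sqrt(3) ≈ 3.1463.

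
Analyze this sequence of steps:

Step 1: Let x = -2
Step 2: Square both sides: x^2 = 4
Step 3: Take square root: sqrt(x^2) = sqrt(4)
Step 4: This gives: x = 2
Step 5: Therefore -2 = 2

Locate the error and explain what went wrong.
Step 4: This gives: x = 2

Step 4 incorrectly states that sqrt(x^2) = x. The correct identity is sqrt(x^2) = |x|. Since x = -2 < 0, we have sqrt(x^2) = |-2| = 2, not x = -2.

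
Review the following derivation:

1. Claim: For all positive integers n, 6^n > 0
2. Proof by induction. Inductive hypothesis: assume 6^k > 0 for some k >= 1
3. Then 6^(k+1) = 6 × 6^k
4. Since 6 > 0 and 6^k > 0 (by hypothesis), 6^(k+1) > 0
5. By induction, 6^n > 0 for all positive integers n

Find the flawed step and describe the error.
Step 5: By induction, 6^n > 0 for all positive integers n

Step 5 concludes the proof by induction, but no base case was ever established. A valid induction proof requires: (1) a base case proving 6^1 > 0, and (2) an inductive step showing IF 6^k > 0 THEN 6^(k+1) > 0. Steps 2-4 correctly establish the inductive step, but without the base case the conclusion in step 5 does not follow.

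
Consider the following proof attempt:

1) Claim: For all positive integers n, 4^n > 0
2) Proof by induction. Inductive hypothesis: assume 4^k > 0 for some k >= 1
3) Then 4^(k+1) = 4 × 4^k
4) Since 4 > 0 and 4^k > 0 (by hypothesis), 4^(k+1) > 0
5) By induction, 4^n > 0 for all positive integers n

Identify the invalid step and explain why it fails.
Step 5: By induction, 4^n > 0 for all positive integers n

Step 5 concludes the proof by induction, but no base case was ever established. A valid induction proof requires: (1) a base case proving 4^1 > 0, and (2) an inductive step showing IF 4^k > 0 THEN 4^(k+1) > 0. Steps 2-4 correctly establish the inductive step, but without the base case the conclusion in step 5 does not follow.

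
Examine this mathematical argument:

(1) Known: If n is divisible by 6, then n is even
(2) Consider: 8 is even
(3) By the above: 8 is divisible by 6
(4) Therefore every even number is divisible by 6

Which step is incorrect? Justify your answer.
Step 3: By the above: 8 is divisible by 6

Step 3 commits the fallacy of affirming the consequent. The known fact 'divisible by 6 → even' does NOT imply 'even → divisible by 6'. That would be the converse, which is false. For example, 8 is even but 8 ÷ 6 = 1.33, which is not an integer.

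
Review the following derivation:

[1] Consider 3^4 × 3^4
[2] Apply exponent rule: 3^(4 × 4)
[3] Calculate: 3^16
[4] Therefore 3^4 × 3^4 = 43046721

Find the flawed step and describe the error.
Step 2: Apply exponent rule: 3^(4 × 4)

Step 2 incorrectly states that a^b × a^c = a^(b×c). The correct rule is a^b × a^c = a^(b+c). The actual value is 3^4 × 3^4 = 3^8 = 6561, not 3^16 = 43046721.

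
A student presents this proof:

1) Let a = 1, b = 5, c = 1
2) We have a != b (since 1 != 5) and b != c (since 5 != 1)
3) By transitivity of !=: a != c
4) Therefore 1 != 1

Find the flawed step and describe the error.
Step 3: By transitivity of !=: a != c

Step 3 incorrectly applies transitivity to the '!=' relation. Transitivity states: if a R b and b R c, then a R c. However, '!=' is not transitive. Counterexample: 1 != 5 and 5 != 1, but 1 = 1 (both equal 1). Transitivity holds for relations like <, <=, =, but not for !=.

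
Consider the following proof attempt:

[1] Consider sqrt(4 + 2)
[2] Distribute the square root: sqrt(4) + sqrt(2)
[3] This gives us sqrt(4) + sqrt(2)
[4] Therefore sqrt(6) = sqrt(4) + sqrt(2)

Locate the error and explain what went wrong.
Step 2: Distribute the square root: sqrt(4) + sqrt(2)

Step 2 incorrectly 'distributes' the square root over addition. The square root function does not distribute: sqrt(a + b) ≠ sqrt(a) + sqrt(b). In fact, sqrt(4 + 2) = sqrt(6) ≈ 2.4495, while sqrt(4) + sqrt(2) ≈ 3.4142.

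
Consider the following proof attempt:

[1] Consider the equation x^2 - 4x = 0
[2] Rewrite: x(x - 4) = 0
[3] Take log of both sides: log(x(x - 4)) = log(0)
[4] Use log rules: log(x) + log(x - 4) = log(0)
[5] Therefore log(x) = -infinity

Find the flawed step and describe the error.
Step 3: Take log of both sides: log(x(x - 4)) = log(0)

Step 3 takes the logarithm of both sides, resulting in log(0) on the right side. The logarithm is only defined for positive numbers; log(0) is undefined (approaches negative infinity). This operation is invalid.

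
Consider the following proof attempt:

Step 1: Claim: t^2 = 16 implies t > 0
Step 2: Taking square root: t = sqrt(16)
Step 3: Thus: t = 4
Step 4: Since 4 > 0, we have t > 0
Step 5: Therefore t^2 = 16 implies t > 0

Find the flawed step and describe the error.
Step 2: Taking square root: t = sqrt(16)

Step 2 takes the square root and assumes the positive root only. The equation t^2 = 16 actually has two solutions: t = 4 and t = -4. The proof silently assumes t > 0 without justification, then uses this assumption to conclude t > 0, which is circular. The counterexample t = -4 shows the claim is false.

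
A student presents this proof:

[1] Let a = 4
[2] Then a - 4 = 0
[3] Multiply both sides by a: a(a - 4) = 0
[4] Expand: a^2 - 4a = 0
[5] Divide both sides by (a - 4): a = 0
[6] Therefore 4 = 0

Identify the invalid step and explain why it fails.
Step 5: Divide both sides by (a - 4): a = 0

Step 5 divides both sides by (a - 4). However, since a = 4, we have (a - 4) = 0. Division by zero is undefined, making this step invalid.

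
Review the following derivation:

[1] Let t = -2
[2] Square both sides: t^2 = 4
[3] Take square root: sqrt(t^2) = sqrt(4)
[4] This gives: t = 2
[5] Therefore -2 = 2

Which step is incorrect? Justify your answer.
Step 4: This gives: t = 2

Step 4 incorrectly states that sqrt(t^2) = t. The correct identity is sqrt(t^2) = |t|. Since t = -2 < 0, we have sqrt(t^2) = |-2| = 2, not t = -2.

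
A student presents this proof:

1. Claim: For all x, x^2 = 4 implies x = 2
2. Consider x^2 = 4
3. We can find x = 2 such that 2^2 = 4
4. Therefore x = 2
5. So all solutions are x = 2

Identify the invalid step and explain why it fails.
Step 4: Therefore x = 2

Step 4 incorrectly concludes that x = 2 is the only solution. The proof shows that x = 2 is A solution (existence), but does not show it is the ONLY solution (uniqueness). In fact, x = -2 is also a solution since (-2)^2 = 4. Finding one solution doesn't prove there are no others.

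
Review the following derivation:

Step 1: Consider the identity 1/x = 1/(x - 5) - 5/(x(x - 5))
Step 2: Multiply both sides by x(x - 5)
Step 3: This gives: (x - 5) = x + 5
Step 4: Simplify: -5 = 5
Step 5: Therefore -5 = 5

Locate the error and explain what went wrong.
Step 3: This gives: (x - 5) = x + 5

Step 3 makes a sign error when clearing denominators. Multiplying -5/(x(x - 5)) by x(x - 5) gives -5, not +5. The correct result is (x - 5) = x - 5, which is trivially true, not (x - 5) = x + 5. (Step 1 is a valid identity: 1/(x - 5) - 5/(x(x - 5)) = (x - 5)/(x(x - 5)) = 1/x.)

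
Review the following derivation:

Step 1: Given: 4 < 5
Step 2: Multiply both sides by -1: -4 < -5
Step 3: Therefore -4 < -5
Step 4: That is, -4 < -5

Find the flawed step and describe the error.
Step 2: Multiply both sides by -1: -4 < -5

Step 2 multiplies both sides by -1 but fails to reverse the inequality sign. When multiplying (or dividing) an inequality by a negative number, the direction must be reversed. Since 4 < 5, we should get -4 > -5, i.e., -4 > -5.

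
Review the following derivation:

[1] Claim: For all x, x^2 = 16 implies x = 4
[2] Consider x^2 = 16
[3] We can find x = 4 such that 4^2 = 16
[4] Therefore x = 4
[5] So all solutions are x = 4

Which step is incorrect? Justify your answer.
Step 4: Therefore x = 4

Step 4 incorrectly concludes that x = 4 is the only solution. The proof shows that x = 4 is A solution (existence), but does not show it is the ONLY solution (uniqueness). In fact, x = -4 is also a solution since (-4)^2 = 16. Finding one solution doesn't prove there are no others.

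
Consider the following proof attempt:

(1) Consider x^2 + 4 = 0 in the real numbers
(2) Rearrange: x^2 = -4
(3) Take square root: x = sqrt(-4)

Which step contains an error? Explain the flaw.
Step 3: Take square root: x = sqrt(-4)

Step 3 takes the square root of -4, which is negative. In the real number system, the square root of a negative number is undefined. The equation x^2 + 4 = 0 has no real solutions. Square roots of negative numbers only exist in the complex numbers.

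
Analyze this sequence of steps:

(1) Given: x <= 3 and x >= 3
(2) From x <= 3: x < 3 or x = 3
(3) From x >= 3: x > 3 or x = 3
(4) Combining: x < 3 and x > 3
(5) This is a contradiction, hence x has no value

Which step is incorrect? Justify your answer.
Step 4: Combining: x < 3 and x > 3

Step 4 incorrectly combines the conditions. From x <= 3 and x >= 3, the intersection is x = 3. The error treats the 'or' cases as 'and' requirements. The correct conclusion is that x = 3 is the unique solution, not that no solution exists.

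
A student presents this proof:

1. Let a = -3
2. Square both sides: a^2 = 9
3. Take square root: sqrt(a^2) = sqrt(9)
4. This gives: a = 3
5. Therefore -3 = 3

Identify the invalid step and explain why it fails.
Step 4: This gives: a = 3

Step 4 incorrectly states that sqrt(a^2) = a. The correct identity is sqrt(a^2) = |a|. Since a = -3 < 0, we have sqrt(a^2) = |-3| = 3, not a = -3.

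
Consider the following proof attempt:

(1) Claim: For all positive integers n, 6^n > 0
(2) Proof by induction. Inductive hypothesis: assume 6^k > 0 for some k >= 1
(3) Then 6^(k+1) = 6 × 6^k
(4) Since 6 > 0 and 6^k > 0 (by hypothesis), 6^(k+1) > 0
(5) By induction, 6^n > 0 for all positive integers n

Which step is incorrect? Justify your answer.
Step 5: By induction, 6^n > 0 for all positive integers n

Step 5 concludes the proof by induction, but no base case was ever established. A valid induction proof requires: (1) a base case proving 6^1 > 0, and (2) an inductive step showing IF 6^k > 0 THEN 6^(k+1) > 0. Steps 2-4 correctly establish the inductive step, but without the base case the conclusion in step 5 does not follow.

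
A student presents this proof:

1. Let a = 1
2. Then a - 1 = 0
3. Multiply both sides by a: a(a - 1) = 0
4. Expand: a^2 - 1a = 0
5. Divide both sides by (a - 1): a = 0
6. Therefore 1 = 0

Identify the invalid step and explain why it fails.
Step 5: Divide both sides by (a - 1): a = 0

Step 5 divides both sides by (a - 1). However, since a = 1, we have (a - 1) = 0. Division by zero is undefined, making this step invalid.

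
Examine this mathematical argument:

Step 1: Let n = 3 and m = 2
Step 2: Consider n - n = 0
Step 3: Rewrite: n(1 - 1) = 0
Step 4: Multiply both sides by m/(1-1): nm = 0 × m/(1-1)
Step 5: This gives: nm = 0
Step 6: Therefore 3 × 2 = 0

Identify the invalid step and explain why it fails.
Step 4: Multiply both sides by m/(1-1): nm = 0 × m/(1-1)

Step 4 multiplies both sides by m/(1-1). However, 1-1 = 0, so this is multiplication by m/0, which is undefined. We cannot multiply by an undefined expression.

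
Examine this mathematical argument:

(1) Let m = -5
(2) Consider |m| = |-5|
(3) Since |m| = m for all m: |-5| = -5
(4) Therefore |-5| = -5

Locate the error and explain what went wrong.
Step 3: Since |m| = m for all m: |-5| = -5

Step 3 incorrectly states that |m| = m for all m. The correct definition is |m| = m when m >= 0, and |m| = -m when m < 0. Since -5 < 0, we have |-5| = -(-5) = 5, not -5.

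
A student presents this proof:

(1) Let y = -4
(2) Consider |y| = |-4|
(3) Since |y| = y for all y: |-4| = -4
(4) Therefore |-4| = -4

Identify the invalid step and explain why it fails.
Step 3: Since |y| = y for all y: |-4| = -4

Step 3 incorrectly states that |y| = y for all y. The correct definition is |y| = y when y >= 0, and |y| = -y when y < 0. Since -4 < 0, we have |-4| = -(-4) = 4, not -4.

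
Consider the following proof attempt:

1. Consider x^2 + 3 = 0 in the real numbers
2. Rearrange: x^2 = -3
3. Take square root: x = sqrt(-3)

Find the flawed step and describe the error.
Step 3: Take square root: x = sqrt(-3)

Step 3 takes the square root of -3, which is negative. In the real number system, the square root of a negative number is undefined. The equation x^2 + 3 = 0 has no real solutions. Square roots of negative numbers only exist in the complex numbers.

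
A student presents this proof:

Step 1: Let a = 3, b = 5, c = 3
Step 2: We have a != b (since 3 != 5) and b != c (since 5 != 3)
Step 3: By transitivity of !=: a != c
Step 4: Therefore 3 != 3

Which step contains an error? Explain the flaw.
Step 3: By transitivity of !=: a != c

Step 3 incorrectly applies transitivity to the '!=' relation. Transitivity states: if a R b and b R c, then a R c. However, '!=' is not transitive. Counterexample: 3 != 5 and 5 != 3, but 3 = 3 (both equal 3). Transitivity holds for relations like <, <=, =, but not for !=.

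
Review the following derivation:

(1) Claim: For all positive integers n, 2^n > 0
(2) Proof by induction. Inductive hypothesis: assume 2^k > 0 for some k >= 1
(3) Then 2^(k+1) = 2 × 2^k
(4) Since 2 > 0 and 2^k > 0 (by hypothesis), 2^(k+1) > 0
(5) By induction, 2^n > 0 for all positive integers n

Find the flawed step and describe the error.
Step 5: By induction, 2^n > 0 for all positive integers n

Step 5 concludes the proof by induction, but no base case was ever established. A valid induction proof requires: (1) a base case proving 2^1 > 0, and (2) an inductive step showing IF 2^k > 0 THEN 2^(k+1) > 0. Steps 2-4 correctly establish the inductive step, but without the base case the conclusion in step 5 does not follow.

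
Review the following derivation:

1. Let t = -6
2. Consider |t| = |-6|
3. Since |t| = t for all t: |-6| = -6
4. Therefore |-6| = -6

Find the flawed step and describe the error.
Step 3: Since |t| = t for all t: |-6| = -6

Step 3 incorrectly states that |t| = t for all t. The correct definition is |t| = t when t >= 0, and |t| = -t when t < 0. Since -6 < 0, we have |-6| = -(-6) = 6, not -6.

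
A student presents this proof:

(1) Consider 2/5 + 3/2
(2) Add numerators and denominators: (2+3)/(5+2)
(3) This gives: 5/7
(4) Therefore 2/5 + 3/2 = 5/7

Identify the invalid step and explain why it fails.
Step 2: Add numerators and denominators: (2+3)/(5+2)

Step 2 incorrectly adds fractions by separately adding numerators and denominators. This is wrong. The correct method requires a common denominator: 2/5 + 3/2 = (2×2 + 3×5)/(5×2) = 19/10 = 19/10. The method used gives 5/7, which is different.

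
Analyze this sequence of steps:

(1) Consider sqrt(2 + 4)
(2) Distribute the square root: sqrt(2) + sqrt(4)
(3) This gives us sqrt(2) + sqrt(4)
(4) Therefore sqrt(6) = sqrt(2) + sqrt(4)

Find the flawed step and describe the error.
Step 2: Distribute the square root: sqrt(2) + sqrt(4)

Step 2 incorrectly 'distributes' the square root over addition. The square root function does not distribute: sqrt(a + b) ≠ sqrt(a) + sqrt(b). In fact, sqrt(2 + 4) = sqrt(6) ≈ 2.4495, while sqrt(2) + sqrt(4) ≈ 3.4142.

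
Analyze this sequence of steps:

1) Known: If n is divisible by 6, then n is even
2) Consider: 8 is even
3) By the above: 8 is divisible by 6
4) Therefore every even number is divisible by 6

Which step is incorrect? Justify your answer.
Step 3: By the above: 8 is divisible by 6

Step 3 commits the fallacy of affirming the consequent. The known fact 'divisible by 6 → even' does NOT imply 'even → divisible by 6'. That would be the converse, which is false. For example, 8 is even but 8 ÷ 6 = 1.33, which is not an integer.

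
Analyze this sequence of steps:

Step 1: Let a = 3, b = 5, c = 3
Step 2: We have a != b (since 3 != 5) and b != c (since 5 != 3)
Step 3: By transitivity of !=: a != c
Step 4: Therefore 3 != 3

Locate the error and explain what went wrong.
Step 3: By transitivity of !=: a != c

Step 3 incorrectly applies transitivity to the '!=' relation. Transitivity states: if a R b and b R c, then a R c. However, '!=' is not transitive. Counterexample: 3 != 5 and 5 != 3, but 3 = 3 (both equal 3). Transitivity holds for relations like <, <=, =, but not for !=.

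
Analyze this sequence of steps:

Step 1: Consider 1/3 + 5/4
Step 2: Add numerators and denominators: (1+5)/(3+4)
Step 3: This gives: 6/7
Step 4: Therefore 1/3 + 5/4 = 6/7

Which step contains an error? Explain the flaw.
Step 2: Add numerators and denominators: (1+5)/(3+4)

Step 2 incorrectly adds fractions by separately adding numerators and denominators. This is wrong. The correct method requires a common denominator: 1/3 + 5/4 = (1×4 + 5×3)/(3×4) = 19/12 = 19/12. The method used gives 6/7, which is different.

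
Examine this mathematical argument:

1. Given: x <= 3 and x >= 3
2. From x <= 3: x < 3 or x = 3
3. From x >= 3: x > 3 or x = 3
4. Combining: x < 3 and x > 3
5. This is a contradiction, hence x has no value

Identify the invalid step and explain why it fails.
Step 4: Combining: x < 3 and x > 3

Step 4 incorrectly combines the conditions. From x <= 3 and x >= 3, the intersection is x = 3. The error treats the 'or' cases as 'and' requirements. The correct conclusion is that x = 3 is the unique solution, not that no solution exists.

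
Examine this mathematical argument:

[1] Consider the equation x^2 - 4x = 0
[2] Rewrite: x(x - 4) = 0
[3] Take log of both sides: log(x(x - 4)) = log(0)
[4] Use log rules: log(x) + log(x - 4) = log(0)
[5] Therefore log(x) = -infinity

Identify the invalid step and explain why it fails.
Step 3: Take log of both sides: log(x(x - 4)) = log(0)

Step 3 takes the logarithm of both sides, resulting in log(0) on the right side. The logarithm is only defined for positive numbers; log(0) is undefined (approaches negative infinity). This operation is invalid.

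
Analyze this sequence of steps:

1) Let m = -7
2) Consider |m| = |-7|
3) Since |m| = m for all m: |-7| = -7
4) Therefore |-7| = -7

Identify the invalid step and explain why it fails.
Step 3: Since |m| = m for all m: |-7| = -7

Step 3 incorrectly states that |m| = m for all m. The correct definition is |m| = m when m >= 0, and |m| = -m when m < 0. Since -7 < 0, we have |-7| = -(-7) = 7, not -7.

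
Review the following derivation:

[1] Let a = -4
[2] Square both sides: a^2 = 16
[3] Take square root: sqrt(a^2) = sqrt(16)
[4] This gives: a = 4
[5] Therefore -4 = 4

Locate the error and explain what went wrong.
Step 4: This gives: a = 4

Step 4 incorrectly states that sqrt(a^2) = a. The correct identity is sqrt(a^2) = |a|. Since a = -4 < 0, we have sqrt(a^2) = |-4| = 4, not a = -4.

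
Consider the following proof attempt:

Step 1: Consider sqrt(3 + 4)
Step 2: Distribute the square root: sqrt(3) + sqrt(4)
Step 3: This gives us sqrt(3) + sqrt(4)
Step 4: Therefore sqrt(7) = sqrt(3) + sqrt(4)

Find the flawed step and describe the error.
Step 2: Distribute the square root: sqrt(3) + sqrt(4)

Step 2 incorrectly 'distributes' the square root over addition. The square root function does not distribute: sqrt(a + b) ≠ sqrt(a) + sqrt(b). In fact, sqrt(3 + 4) = sqrt(7) ≈ 2.6458, while sqrt(3) + sqrt(4) ≈ 3.7321.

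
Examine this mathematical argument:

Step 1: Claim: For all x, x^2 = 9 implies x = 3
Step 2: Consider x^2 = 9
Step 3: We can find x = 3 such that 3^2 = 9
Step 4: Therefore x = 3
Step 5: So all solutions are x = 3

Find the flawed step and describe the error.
Step 4: Therefore x = 3

Step 4 incorrectly concludes that x = 3 is the only solution. The proof shows that x = 3 is A solution (existence), but does not show it is the ONLY solution (uniqueness). In fact, x = -3 is also a solution since (-3)^2 = 9. Finding one solution doesn't prove there are no others.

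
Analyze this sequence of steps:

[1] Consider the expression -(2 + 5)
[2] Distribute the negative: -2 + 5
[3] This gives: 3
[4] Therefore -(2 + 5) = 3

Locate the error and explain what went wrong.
Step 2: Distribute the negative: -2 + 5

Step 2 incorrectly distributes the negative sign. The correct distribution is -(2 + 5) = -2 - 5 = -7. The negative must be applied to both terms, not just the first. The error treats -(2 + 5) as -2 + 5, which equals 3 instead of -7.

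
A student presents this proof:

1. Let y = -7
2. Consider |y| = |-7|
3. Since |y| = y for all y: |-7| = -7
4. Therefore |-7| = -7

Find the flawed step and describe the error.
Step 3: Since |y| = y for all y: |-7| = -7

Step 3 incorrectly states that |y| = y for all y. The correct definition is |y| = y when y >= 0, and |y| = -y when y < 0. Since -7 < 0, we have |-7| = -(-7) = 7, not -7.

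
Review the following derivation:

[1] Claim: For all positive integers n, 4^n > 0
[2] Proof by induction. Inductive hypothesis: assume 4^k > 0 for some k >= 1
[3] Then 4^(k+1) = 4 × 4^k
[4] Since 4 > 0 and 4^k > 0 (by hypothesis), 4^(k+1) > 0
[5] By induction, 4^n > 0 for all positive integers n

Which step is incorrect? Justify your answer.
Step 5: By induction, 4^n > 0 for all positive integers n

Step 5 concludes the proof by induction, but no base case was ever established. A valid induction proof requires: (1) a base case proving 4^1 > 0, and (2) an inductive step showing IF 4^k > 0 THEN 4^(k+1) > 0. Steps 2-4 correctly establish the inductive step, but without the base case the conclusion in step 5 does not follow.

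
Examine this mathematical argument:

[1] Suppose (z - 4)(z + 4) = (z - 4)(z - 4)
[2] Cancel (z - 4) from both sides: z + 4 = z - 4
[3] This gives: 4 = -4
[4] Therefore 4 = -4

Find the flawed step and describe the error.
Step 2: Cancel (z - 4) from both sides: z + 4 = z - 4

Step 2 cancels (z - 4) from both sides. This is only valid if (z - 4) ≠ 0, i.e., z ≠ 4. When z = 4, both sides equal zero regardless of the other factors. The correct approach requires considering z = 4 as a separate case.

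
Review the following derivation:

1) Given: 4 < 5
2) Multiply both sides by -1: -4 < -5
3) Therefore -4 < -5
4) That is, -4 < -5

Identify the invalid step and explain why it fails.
Step 2: Multiply both sides by -1: -4 < -5

Step 2 multiplies both sides by -1 but fails to reverse the inequality sign. When multiplying (or dividing) an inequality by a negative number, the direction must be reversed. Since 4 < 5, we should get -4 > -5, i.e., -4 > -5.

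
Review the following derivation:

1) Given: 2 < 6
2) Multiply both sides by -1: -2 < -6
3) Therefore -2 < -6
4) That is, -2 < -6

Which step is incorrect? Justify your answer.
Step 2: Multiply both sides by -1: -2 < -6

Step 2 multiplies both sides by -1 but fails to reverse the inequality sign. When multiplying (or dividing) an inequality by a negative number, the direction must be reversed. Since 2 < 6, we should get -2 > -6, i.e., -2 > -6.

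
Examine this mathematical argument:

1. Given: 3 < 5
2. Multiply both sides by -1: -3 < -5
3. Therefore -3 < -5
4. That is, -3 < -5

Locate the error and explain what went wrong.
Step 2: Multiply both sides by -1: -3 < -5

Step 2 multiplies both sides by -1 but fails to reverse the inequality sign. When multiplying (or dividing) an inequality by a negative number, the direction must be reversed. Since 3 < 5, we should get -3 > -5, i.e., -3 > -5.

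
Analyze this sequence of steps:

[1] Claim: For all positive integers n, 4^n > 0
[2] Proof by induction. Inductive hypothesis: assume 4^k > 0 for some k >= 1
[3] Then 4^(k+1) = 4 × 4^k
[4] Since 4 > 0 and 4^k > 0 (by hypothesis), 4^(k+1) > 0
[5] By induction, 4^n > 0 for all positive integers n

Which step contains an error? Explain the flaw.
Step 5: By induction, 4^n > 0 for all positive integers n

Step 5 concludes the proof by induction, but no base case was ever established. A valid induction proof requires: (1) a base case proving 4^1 > 0, and (2) an inductive step showing IF 4^k > 0 THEN 4^(k+1) > 0. Steps 2-4 correctly establish the inductive step, but without the base case the conclusion in step 5 does not follow.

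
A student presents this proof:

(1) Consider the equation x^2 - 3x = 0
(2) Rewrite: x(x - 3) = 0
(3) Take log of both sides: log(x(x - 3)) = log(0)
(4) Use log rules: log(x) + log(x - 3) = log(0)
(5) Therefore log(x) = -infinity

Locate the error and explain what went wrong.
Step 3: Take log of both sides: log(x(x - 3)) = log(0)

Step 3 takes the logarithm of both sides, resulting in log(0) on the right side. The logarithm is only defined for positive numbers; log(0) is undefined (approaches negative infinity). This operation is invalid.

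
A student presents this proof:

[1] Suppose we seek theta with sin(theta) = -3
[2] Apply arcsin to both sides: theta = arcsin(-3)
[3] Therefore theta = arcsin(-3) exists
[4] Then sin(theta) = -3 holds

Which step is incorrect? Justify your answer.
Step 2: Apply arcsin to both sides: theta = arcsin(-3)

Step 2 applies arcsin to -3. However, arcsin(x) is only defined for x in [-1, 1] because sin(theta) can only produce values in that range. Since |-3| > 1, arcsin(-3) is undefined. There is no angle whose sine equals -3.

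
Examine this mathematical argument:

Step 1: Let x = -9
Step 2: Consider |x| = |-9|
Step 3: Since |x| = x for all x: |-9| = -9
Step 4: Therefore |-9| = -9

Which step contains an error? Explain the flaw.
Step 3: Since |x| = x for all x: |-9| = -9

Step 3 incorrectly states that |x| = x for all x. The correct definition is |x| = x when x >= 0, and |x| = -x when x < 0. Since -9 < 0, we have |-9| = -(-9) = 9, not -9.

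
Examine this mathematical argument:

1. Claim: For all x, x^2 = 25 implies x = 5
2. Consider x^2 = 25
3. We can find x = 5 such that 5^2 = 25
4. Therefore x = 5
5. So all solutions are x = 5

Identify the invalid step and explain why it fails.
Step 4: Therefore x = 5

Step 4 incorrectly concludes that x = 5 is the only solution. The proof shows that x = 5 is A solution (existence), but does not show it is the ONLY solution (uniqueness). In fact, x = -5 is also a solution since (-5)^2 = 25. Finding one solution doesn't prove there are no others.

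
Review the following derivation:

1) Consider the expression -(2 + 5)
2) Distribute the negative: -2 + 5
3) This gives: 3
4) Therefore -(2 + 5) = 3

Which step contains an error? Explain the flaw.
Step 2: Distribute the negative: -2 + 5

Step 2 incorrectly distributes the negative sign. The correct distribution is -(2 + 5) = -2 - 5 = -7. The negative must be applied to both terms, not just the first. The error treats -(2 + 5) as -2 + 5, which equals 3 instead of -7.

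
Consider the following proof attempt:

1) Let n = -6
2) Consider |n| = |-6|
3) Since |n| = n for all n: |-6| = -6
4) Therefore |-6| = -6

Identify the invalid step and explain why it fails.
Step 3: Since |n| = n for all n: |-6| = -6

Step 3 incorrectly states that |n| = n for all n. The correct definition is |n| = n when n >= 0, and |n| = -n when n < 0. Since -6 < 0, we have |-6| = -(-6) = 6, not -6.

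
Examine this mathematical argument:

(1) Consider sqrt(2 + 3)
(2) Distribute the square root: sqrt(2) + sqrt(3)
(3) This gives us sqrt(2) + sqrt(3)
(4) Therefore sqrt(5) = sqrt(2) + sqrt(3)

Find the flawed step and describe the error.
Step 2: Distribute the square root: sqrt(2) + sqrt(3)

Step 2 incorrectly 'distributes' the square root over addition. The square root function does not distribute: sqrt(a + b) ≠ sqrt(a) + sqrt(b). In fact, sqrt(2 + 3) = sqrt(5) ≈ 2.2361, while sqrt(2) + sqrt(3) ≈ 3.1463.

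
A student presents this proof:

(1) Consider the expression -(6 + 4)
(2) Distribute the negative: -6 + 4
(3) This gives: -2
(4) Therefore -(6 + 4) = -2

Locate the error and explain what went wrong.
Step 2: Distribute the negative: -6 + 4

Step 2 incorrectly distributes the negative sign. The correct distribution is -(6 + 4) = -6 - 4 = -10. The negative must be applied to both terms, not just the first. The error treats -(6 + 4) as -6 + 4, which equals -2 instead of -10.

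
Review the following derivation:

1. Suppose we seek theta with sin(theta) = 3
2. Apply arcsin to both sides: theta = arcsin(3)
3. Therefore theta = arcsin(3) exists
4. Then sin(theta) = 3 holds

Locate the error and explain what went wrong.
Step 2: Apply arcsin to both sides: theta = arcsin(3)

Step 2 applies arcsin to 3. However, arcsin(x) is only defined for x in [-1, 1] because sin(theta) can only produce values in that range. Since |3| > 1, arcsin(3) is undefined. There is no angle whose sine equals 3.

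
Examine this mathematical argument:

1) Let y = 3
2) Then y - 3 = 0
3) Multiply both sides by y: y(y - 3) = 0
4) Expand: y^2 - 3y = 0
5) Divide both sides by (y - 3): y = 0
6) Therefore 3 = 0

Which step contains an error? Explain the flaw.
Step 5: Divide both sides by (y - 3): y = 0

Step 5 divides both sides by (y - 3). However, since y = 3, we have (y - 3) = 0. Division by zero is undefined, making this step invalid.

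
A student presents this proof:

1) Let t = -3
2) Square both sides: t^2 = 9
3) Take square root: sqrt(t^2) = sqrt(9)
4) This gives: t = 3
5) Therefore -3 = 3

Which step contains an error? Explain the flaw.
Step 4: This gives: t = 3

Step 4 incorrectly states that sqrt(t^2) = t. The correct identity is sqrt(t^2) = |t|. Since t = -3 < 0, we have sqrt(t^2) = |-3| = 3, not t = -3.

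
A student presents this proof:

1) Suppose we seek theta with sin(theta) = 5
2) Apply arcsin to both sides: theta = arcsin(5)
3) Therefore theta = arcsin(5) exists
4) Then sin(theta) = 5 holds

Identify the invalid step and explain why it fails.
Step 2: Apply arcsin to both sides: theta = arcsin(5)

Step 2 applies arcsin to 5. However, arcsin(x) is only defined for x in [-1, 1] because sin(theta) can only produce values in that range. Since |5| > 1, arcsin(5) is undefined. There is no angle whose sine equals 5.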